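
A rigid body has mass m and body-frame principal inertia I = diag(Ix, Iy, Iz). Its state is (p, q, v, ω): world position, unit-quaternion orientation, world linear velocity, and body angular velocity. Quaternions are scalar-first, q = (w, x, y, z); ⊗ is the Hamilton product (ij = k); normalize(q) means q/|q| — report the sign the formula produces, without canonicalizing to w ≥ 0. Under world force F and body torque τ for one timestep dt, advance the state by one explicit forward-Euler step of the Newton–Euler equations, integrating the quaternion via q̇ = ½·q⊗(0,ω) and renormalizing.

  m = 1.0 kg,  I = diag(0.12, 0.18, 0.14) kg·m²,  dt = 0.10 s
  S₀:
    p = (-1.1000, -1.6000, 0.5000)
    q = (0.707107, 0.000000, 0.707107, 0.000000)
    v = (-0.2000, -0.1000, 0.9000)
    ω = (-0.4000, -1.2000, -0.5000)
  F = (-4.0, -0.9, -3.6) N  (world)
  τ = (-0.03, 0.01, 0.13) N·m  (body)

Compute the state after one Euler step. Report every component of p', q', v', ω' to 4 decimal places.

p' = (-1.1200, -1.6100, 0.5900)
q' = (0.7478, -0.0317, 0.6631, -0.0035)
v' = (-0.6000, -0.1900, 0.5400)
ω' = (-0.4050, -1.1922, -0.4277)

a = (-4.0000, -0.9000, -3.6000)
new position p' = (-1.1200, -1.6100, 0.5900)
v' = v + a·dt = (-0.6000, -0.1900, 0.5400)
gyro term ω×Iω = (-0.0240, -0.0040, 0.0288)
(τ − ω×Iω)/I = (-0.0500, 0.0778, 0.7229)
ω + α·dt = (-0.4050, -1.1922, -0.4277)
2q̇ = q⊗(0,ω) = (0.8485284, -0.6363963, -0.8485284, -0.0707107)
q' = normalize(q + ½dt·q⊗(0,ω)) = (0.7478, -0.0317, 0.6631, -0.0035)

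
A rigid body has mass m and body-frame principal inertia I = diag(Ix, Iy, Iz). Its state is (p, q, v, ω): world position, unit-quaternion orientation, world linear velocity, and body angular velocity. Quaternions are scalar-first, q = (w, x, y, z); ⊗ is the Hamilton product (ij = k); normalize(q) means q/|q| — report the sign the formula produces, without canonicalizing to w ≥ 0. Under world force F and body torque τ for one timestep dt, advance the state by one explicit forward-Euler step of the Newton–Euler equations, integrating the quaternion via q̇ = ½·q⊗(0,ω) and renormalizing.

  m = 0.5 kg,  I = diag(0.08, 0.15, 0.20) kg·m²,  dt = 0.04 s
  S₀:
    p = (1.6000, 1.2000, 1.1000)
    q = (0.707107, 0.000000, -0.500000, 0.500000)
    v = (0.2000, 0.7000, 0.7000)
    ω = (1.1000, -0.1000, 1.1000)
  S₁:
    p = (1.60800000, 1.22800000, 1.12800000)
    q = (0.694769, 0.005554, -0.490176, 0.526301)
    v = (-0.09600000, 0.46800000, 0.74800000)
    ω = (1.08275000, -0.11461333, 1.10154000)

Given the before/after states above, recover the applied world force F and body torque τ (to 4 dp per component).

Δω = ω₁−ω₀ = (-0.01725000, -0.01461333, 0.00154000)
precession coupling = (-0.0055, -0.1452, -0.0077)
I·α + gyro = (-0.0400, -0.2000, 0.0000)
Δv = v₁−v₀ = (-0.29600000, -0.23200000, 0.04800000)
m·(v₁−v₀)/dt = (-3.7000, -2.9000, 0.6000)

F = (-3.7000, -2.9000, 0.6000)
τ = (-0.0400, -0.2000, 0.0000)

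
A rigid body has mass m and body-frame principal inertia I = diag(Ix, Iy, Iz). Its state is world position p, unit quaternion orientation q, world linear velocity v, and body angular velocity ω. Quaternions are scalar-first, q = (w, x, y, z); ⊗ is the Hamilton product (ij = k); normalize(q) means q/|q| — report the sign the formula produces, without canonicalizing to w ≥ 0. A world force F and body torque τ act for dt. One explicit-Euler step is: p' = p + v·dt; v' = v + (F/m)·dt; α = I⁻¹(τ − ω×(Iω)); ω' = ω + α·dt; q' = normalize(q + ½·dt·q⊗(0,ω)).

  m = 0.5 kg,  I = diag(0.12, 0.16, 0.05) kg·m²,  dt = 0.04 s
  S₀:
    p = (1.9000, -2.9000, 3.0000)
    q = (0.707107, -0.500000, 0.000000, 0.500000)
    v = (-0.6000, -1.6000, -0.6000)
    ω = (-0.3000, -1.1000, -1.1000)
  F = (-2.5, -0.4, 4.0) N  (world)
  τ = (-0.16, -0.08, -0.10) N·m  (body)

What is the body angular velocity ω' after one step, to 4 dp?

precession coupling ω×(Iω) = (-0.1331, 0.0231, 0.0132)
α = I⁻¹(τ − ω×Iω) = (-0.2242, -0.6444, -2.2640)
new body rate ω' = (-0.3090, -1.1258, -1.1906)

ω' = (-0.3090, -1.1258, -1.1906)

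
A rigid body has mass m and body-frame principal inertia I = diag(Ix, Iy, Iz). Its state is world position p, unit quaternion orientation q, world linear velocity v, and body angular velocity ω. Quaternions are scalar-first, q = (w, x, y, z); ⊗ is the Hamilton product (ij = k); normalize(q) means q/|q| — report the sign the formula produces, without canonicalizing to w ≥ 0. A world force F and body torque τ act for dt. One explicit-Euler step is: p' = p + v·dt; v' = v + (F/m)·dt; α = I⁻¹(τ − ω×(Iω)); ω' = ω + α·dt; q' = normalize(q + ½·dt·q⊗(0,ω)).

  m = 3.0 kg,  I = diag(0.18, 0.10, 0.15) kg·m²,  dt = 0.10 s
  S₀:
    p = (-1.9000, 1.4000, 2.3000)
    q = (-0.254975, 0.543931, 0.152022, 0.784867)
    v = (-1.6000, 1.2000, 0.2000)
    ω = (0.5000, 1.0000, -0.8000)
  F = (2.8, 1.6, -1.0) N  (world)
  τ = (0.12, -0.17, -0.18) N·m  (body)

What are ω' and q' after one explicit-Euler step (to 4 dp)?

ω' = (0.5889, 0.8420, -0.8933)
q' = (-0.2442, 0.4911, 0.1802, 0.8165)

precession coupling ω×(Iω) = (-0.0400, -0.0120, -0.0400)
angular accel α = (0.8889, -1.5800, -0.9333)
ω + α·dt = (0.5889, 0.8420, -0.8933)
Hamilton product q⊗(0,ω) = (0.2039061, -1.0339721, 0.5726033, 0.6719000)
updated quaternion q' = (-0.2442, 0.4911, 0.1802, 0.8165)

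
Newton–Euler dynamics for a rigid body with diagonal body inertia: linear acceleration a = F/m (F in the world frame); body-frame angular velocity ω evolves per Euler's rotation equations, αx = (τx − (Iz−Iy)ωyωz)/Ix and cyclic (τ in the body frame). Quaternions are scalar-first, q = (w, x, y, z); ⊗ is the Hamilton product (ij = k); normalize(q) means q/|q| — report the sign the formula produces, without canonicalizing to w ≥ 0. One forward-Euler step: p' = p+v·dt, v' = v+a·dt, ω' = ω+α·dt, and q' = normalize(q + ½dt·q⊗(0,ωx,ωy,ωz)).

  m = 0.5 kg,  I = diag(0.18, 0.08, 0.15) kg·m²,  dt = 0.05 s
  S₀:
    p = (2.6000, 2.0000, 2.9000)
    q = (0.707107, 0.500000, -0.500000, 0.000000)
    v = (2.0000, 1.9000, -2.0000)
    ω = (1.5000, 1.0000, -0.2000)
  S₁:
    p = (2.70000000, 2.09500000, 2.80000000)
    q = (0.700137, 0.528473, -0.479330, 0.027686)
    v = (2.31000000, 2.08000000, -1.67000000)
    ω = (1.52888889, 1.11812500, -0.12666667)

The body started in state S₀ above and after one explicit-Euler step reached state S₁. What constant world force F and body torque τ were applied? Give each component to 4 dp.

velocity change Δv = (0.31000000, 0.18000000, 0.33000000)
applied force F = (3.1000, 1.8000, 3.3000)
Δω = ω₁−ω₀ = (0.02888889, 0.11812500, 0.07333333)
gyro term ω₀×Iω₀ = (-0.0140, -0.0090, -0.1500)
I·α + gyro = (0.0900, 0.1800, 0.0700)

F = (3.1000, 1.8000, 3.3000)
τ = (0.0900, 0.1800, 0.0700)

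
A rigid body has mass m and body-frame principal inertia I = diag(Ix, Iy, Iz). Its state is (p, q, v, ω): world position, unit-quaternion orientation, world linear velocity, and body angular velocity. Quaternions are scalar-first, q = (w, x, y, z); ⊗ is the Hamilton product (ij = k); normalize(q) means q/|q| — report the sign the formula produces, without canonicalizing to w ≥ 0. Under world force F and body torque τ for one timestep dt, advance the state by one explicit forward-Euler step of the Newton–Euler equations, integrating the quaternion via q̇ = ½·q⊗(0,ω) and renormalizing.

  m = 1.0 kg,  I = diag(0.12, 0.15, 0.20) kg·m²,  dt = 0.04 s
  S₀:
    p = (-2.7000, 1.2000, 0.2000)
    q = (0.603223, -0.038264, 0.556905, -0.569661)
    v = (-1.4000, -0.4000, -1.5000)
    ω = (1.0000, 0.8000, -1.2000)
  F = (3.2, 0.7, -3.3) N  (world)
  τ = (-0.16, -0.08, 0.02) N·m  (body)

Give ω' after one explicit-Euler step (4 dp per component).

gyro term ω×Iω = (-0.0480, 0.0960, 0.0240)
(τ − ω×Iω)/I = (-0.9333, -1.1733, -0.0200)
ω + α·dt = (0.9627, 0.7531, -1.2008)

ω' = (0.9627, 0.7531, -1.2008)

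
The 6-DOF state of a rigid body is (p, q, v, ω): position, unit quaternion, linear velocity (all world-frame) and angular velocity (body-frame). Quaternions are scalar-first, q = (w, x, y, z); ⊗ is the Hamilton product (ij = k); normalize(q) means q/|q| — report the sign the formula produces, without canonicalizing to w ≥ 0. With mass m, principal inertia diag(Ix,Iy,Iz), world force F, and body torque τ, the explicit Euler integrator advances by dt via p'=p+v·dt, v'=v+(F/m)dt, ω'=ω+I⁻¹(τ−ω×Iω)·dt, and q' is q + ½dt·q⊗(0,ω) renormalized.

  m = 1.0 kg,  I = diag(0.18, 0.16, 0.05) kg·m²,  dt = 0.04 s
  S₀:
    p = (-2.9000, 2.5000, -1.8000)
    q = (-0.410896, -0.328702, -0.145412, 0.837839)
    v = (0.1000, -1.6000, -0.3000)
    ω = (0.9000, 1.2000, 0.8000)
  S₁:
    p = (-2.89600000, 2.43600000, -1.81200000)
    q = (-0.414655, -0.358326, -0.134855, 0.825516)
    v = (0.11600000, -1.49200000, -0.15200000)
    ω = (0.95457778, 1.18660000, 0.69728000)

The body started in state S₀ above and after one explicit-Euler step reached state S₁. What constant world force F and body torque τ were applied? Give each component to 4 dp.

F = (0.4000, 2.7000, 3.7000)
τ = (0.1400, 0.0400, -0.1500)

Δv = v₁−v₀ = (0.01600000, 0.10800000, 0.14800000)
applied force F = (0.4000, 2.7000, 3.7000)
ω₁ − ω₀ = (0.05457778, -0.01340000, -0.10272000)
applied torque τ = (0.1400, 0.0400, -0.1500)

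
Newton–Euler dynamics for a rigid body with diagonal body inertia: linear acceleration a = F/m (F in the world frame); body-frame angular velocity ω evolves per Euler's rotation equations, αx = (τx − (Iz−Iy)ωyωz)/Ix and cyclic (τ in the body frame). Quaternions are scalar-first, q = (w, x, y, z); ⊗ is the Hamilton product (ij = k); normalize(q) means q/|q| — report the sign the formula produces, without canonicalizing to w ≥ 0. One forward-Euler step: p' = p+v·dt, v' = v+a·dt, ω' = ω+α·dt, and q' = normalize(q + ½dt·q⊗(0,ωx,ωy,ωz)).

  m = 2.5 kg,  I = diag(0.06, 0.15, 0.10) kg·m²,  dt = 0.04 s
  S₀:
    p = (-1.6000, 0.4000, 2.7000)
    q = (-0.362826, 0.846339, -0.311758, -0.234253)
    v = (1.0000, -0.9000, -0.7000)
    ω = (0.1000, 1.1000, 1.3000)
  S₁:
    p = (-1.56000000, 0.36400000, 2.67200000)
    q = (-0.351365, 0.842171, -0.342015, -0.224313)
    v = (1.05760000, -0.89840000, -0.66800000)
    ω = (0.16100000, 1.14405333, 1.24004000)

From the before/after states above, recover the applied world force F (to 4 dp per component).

v₁ − v₀ = (0.05760000, 0.00160000, 0.03200000)
m·(v₁−v₀)/dt = (3.6000, 0.1000, 2.0000)

F = (3.6000, 0.1000, 2.0000)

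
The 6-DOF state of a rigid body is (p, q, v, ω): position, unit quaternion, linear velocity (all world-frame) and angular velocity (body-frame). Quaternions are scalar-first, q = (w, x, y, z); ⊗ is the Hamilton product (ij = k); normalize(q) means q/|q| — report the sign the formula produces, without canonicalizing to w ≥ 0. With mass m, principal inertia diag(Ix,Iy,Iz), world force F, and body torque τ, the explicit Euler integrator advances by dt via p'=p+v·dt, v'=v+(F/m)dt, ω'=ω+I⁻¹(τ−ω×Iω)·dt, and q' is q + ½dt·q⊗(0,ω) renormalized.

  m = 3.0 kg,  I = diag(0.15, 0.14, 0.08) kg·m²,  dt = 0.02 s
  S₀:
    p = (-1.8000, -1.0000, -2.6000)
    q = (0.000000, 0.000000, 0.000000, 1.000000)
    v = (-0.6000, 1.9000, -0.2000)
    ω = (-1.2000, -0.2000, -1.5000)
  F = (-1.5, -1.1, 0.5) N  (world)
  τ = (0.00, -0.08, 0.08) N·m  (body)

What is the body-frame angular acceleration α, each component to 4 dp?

α = (0.1200, -1.4714, 1.0300)

gyro term ω×Iω = (-0.0180, 0.1260, -0.0024)
(τ − ω×Iω)/I = (0.1200, -1.4714, 1.0300)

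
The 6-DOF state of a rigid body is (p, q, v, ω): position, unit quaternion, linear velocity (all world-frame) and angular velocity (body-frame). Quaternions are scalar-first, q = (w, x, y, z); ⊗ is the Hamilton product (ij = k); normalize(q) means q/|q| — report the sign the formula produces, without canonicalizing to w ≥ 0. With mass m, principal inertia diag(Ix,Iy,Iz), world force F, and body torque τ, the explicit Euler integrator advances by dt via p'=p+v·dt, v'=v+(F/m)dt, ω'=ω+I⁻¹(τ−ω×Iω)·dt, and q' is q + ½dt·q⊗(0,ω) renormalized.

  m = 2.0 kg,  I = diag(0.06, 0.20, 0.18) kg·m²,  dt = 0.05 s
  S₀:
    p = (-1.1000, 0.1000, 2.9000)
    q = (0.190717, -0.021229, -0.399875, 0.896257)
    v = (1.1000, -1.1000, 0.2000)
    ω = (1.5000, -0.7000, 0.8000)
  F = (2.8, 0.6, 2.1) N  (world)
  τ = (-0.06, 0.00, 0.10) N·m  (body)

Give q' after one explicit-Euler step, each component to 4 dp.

q⊗(0,ω) = (-0.9650746, 0.5935554, 1.2278668, 0.7672464)
q' = normalize(q + ½dt·q⊗(0,ω)) = (0.1664, -0.0064, -0.3688, 0.9145)

q' = (0.1664, -0.0064, -0.3688, 0.9145)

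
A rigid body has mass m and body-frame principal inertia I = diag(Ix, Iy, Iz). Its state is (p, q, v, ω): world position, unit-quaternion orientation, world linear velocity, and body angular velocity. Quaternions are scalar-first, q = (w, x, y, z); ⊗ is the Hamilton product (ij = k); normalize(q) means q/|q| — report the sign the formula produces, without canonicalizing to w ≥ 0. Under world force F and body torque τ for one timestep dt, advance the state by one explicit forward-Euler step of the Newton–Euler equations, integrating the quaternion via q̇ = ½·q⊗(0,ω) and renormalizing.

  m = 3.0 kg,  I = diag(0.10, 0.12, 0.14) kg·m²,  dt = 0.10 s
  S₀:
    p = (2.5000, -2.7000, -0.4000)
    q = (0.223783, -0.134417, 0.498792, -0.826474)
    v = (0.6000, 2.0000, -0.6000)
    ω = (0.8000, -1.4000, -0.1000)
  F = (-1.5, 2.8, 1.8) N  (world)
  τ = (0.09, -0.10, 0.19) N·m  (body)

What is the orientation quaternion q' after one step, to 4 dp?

2q̇ = q⊗(0,ω) = (0.7231950, -1.0279164, -0.9879171, -0.2332281)
updated quaternion q' = (0.2591, -0.1852, 0.4479, -0.8354)

q' = (0.2591, -0.1852, 0.4479, -0.8354)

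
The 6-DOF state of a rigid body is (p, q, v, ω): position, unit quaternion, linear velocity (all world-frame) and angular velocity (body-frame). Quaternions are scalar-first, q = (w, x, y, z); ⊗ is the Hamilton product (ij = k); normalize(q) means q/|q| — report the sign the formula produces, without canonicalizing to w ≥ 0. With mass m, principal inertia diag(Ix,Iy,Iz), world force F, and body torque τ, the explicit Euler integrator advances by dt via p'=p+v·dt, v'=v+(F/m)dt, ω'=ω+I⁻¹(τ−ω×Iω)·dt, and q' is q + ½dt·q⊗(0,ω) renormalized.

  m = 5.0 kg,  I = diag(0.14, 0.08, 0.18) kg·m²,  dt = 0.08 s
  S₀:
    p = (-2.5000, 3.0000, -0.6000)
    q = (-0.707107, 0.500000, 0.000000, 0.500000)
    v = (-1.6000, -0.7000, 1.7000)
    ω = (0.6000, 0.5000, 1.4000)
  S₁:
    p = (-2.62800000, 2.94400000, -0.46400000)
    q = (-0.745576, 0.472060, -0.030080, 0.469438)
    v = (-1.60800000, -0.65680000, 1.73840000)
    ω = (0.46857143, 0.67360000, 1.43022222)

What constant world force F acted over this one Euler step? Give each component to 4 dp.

F = (-0.5000, 2.7000, 2.4000)

v₁ − v₀ = (-0.00800000, 0.04320000, 0.03840000)
m·(v₁−v₀)/dt = (-0.5000, 2.7000, 2.4000)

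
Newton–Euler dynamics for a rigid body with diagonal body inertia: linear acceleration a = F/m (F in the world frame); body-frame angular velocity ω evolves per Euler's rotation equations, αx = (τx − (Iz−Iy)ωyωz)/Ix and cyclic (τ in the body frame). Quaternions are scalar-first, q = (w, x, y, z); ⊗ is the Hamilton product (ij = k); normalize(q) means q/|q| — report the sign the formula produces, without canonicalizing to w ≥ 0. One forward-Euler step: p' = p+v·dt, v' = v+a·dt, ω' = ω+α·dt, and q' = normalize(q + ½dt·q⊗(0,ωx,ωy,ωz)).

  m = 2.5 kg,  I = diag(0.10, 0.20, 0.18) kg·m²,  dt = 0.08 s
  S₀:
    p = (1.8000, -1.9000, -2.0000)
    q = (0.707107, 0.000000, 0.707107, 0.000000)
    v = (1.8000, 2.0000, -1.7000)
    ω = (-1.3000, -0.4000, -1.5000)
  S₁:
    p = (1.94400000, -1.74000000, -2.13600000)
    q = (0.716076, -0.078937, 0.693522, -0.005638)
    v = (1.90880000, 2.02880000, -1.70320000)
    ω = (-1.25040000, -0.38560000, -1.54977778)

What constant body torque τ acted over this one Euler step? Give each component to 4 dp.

τ = (0.0500, -0.1200, -0.0600)

Δω = ω₁−ω₀ = (0.04960000, 0.01440000, -0.04977778)
applied torque τ = (0.0500, -0.1200, -0.0600)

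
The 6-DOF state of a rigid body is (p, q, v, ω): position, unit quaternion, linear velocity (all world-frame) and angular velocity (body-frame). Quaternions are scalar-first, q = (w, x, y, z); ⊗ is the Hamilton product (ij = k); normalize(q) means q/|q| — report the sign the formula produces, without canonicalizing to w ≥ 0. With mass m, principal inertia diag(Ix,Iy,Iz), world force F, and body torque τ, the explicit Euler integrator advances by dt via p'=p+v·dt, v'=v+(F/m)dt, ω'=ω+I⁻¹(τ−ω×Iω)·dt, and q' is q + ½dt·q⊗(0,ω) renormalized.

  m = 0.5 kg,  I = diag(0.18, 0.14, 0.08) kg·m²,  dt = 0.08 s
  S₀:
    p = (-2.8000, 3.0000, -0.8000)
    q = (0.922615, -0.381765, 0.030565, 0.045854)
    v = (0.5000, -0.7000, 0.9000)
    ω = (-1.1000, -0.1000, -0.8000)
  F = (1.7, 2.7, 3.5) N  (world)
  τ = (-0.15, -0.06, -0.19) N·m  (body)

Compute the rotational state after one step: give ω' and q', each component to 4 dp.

ω' = (-1.1645, -0.1846, -0.9856)
q' = (0.9061, -0.4225, 0.0126, 0.0192)

ω×(Iω) gyroscopic = (-0.0048, 0.0880, -0.0044)
angular accel α = (-0.8067, -1.0571, -2.3200)
new body rate ω' = (-1.1645, -0.1846, -0.9856)
Hamilton product q⊗(0,ω) = (-0.3802018, -1.0347431, -0.4481129, -0.6662940)
q + ½dt·q⊗(0,ω), renormalized = (0.9061, -0.4225, 0.0126, 0.0192)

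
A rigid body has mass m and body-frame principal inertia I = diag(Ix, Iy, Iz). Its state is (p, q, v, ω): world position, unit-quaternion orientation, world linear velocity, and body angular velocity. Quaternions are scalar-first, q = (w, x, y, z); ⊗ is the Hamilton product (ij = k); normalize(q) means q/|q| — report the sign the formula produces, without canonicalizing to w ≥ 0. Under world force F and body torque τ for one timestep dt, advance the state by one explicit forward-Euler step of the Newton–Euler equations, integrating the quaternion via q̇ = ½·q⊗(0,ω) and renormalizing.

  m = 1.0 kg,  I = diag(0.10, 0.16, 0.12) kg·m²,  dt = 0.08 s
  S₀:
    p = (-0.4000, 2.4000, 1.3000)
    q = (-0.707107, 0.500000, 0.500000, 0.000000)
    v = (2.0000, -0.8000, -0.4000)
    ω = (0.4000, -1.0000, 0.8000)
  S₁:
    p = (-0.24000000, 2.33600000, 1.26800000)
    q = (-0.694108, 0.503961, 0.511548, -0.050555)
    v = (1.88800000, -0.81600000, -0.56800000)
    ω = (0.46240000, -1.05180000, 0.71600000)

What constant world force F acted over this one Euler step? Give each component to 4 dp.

F = (-1.4000, -0.2000, -2.1000)

velocity change Δv = (-0.11200000, -0.01600000, -0.16800000)
F = m·Δv/dt = (-1.4000, -0.2000, -2.1000)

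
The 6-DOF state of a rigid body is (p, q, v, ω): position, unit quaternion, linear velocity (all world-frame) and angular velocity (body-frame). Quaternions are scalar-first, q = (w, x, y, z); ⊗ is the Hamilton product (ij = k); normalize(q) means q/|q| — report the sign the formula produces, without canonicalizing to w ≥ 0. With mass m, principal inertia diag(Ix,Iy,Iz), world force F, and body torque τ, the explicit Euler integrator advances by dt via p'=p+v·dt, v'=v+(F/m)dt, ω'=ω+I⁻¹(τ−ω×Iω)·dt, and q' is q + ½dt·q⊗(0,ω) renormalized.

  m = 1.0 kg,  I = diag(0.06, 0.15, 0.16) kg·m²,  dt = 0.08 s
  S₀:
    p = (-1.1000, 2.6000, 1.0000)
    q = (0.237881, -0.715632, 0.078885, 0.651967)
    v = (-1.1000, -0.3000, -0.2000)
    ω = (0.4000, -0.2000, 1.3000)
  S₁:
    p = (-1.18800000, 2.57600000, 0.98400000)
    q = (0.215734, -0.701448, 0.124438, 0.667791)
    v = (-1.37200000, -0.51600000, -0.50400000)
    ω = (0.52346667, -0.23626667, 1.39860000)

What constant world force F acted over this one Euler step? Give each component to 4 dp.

Δv = v₁−v₀ = (-0.27200000, -0.21600000, -0.30400000)
m·(v₁−v₀)/dt = (-3.4000, -2.7000, -3.8000)

F = (-3.4000, -2.7000, -3.8000)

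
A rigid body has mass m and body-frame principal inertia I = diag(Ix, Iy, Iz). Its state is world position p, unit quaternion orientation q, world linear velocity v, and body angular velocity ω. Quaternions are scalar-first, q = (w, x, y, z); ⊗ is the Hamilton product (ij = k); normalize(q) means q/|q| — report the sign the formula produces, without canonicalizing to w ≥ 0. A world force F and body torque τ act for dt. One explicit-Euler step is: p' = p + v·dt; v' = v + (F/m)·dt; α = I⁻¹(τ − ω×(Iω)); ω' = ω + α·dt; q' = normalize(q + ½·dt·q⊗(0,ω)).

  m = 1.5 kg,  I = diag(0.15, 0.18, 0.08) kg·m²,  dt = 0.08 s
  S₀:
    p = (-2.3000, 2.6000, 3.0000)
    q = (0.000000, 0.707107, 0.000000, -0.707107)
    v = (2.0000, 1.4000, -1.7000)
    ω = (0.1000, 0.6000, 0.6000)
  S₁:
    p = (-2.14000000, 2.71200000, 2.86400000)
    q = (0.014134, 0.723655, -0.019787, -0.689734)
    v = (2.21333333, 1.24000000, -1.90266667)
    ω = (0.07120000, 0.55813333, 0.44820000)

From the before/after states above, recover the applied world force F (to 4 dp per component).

F = (4.0000, -3.0000, -3.8000)

v₁ − v₀ = (0.21333333, -0.16000000, -0.20266667)
applied force F = (4.0000, -3.0000, -3.8000)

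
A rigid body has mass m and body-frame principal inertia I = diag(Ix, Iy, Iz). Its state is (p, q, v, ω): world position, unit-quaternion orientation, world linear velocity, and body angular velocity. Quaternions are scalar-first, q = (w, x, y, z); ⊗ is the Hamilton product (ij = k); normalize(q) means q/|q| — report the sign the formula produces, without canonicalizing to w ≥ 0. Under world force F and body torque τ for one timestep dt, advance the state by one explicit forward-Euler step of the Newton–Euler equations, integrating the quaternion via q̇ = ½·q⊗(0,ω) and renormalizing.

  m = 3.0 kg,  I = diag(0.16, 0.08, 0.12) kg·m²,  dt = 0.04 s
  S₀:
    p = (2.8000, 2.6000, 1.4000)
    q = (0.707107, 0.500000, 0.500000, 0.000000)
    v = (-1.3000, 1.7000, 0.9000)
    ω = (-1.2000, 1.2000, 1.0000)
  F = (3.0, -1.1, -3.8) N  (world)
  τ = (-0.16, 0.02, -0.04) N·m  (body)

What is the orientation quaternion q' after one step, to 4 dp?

q⊗(0,ω) = (0.0000000, -0.3485284, 0.3485284, 1.9071070)
q' = normalize(q + ½dt·q⊗(0,ω)) = (0.7066, 0.4926, 0.5066, 0.0381)

q' = (0.7066, 0.4926, 0.5066, 0.0381)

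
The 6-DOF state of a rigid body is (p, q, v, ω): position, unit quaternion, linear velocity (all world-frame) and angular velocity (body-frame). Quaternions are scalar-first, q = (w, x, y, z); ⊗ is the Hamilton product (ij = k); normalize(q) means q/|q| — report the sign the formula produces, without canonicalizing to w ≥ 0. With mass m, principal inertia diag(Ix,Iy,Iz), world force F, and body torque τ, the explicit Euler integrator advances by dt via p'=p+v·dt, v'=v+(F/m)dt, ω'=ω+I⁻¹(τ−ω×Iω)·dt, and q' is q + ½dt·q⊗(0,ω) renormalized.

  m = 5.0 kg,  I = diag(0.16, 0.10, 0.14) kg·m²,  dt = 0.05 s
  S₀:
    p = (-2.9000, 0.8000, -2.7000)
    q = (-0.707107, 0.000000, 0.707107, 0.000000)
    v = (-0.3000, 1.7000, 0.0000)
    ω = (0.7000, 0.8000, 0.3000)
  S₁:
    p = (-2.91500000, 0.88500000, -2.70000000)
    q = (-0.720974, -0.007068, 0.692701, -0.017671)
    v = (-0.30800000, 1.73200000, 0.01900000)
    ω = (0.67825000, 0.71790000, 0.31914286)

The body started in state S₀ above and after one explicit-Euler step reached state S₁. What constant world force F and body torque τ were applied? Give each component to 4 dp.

F = (-0.8000, 3.2000, 1.9000)
τ = (-0.0600, -0.1600, 0.0200)

rate change Δω = (-0.02175000, -0.08210000, 0.01914286)
gyro term ω₀×Iω₀ = (0.0096, 0.0042, -0.0336)
I·α + gyro = (-0.0600, -0.1600, 0.0200)
v₁ − v₀ = (-0.00800000, 0.03200000, 0.01900000)
F = m·Δv/dt = (-0.8000, 3.2000, 1.9000)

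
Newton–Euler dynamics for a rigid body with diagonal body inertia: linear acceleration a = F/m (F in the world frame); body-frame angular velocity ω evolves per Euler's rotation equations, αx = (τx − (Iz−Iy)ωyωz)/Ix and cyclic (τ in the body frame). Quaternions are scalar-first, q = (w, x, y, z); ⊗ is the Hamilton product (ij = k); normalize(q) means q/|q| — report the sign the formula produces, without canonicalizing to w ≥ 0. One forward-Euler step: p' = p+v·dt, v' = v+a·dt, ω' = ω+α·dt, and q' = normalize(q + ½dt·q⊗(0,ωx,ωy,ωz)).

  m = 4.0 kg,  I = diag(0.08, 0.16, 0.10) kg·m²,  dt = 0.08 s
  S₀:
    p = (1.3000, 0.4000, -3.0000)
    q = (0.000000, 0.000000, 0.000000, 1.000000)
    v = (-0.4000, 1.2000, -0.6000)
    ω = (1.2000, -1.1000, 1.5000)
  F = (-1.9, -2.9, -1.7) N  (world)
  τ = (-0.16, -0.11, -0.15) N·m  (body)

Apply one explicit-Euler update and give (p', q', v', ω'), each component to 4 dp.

p' = p + v·dt = (1.2680, 0.4960, -3.0480)
v' = v + a·dt = (-0.4380, 1.1420, -0.6340)
precession coupling ω×(Iω) = (0.0990, -0.0360, -0.1056)
(τ − ω×Iω)/I = (-3.2375, -0.4625, -0.4440)
ω' = ω + α·dt = (0.9410, -1.1370, 1.4645)
Hamilton product q⊗(0,ω) = (-1.5000000, 1.1000000, 1.2000000, 0.0000000)
updated quaternion q' = (-0.0598, 0.0438, 0.0478, 0.9961)

p' = (1.2680, 0.4960, -3.0480)
q' = (-0.0598, 0.0438, 0.0478, 0.9961)
v' = (-0.4380, 1.1420, -0.6340)
ω' = (0.9410, -1.1370, 1.4645)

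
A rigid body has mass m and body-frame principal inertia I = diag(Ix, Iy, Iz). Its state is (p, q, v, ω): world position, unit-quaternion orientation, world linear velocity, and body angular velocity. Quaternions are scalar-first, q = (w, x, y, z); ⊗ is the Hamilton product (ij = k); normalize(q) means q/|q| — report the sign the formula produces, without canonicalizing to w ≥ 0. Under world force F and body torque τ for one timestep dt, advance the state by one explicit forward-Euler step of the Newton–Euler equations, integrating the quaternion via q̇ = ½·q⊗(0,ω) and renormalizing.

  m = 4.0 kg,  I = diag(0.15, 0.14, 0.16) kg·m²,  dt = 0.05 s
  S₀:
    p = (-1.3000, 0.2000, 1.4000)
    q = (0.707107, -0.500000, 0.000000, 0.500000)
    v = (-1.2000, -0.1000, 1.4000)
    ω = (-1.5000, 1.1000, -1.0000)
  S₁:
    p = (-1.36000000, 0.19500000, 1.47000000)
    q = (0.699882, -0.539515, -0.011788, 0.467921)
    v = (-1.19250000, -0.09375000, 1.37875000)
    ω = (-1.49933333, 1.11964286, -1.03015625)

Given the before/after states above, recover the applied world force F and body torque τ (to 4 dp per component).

velocity change Δv = (0.00750000, 0.00625000, -0.02125000)
applied force F = (0.6000, 0.5000, -1.7000)
rate change Δω = (0.00066667, 0.01964286, -0.03015625)
gyro term ω₀×Iω₀ = (-0.0220, -0.0150, 0.0165)
applied torque τ = (-0.0200, 0.0400, -0.0800)

F = (0.6000, 0.5000, -1.7000)
τ = (-0.0200, 0.0400, -0.0800)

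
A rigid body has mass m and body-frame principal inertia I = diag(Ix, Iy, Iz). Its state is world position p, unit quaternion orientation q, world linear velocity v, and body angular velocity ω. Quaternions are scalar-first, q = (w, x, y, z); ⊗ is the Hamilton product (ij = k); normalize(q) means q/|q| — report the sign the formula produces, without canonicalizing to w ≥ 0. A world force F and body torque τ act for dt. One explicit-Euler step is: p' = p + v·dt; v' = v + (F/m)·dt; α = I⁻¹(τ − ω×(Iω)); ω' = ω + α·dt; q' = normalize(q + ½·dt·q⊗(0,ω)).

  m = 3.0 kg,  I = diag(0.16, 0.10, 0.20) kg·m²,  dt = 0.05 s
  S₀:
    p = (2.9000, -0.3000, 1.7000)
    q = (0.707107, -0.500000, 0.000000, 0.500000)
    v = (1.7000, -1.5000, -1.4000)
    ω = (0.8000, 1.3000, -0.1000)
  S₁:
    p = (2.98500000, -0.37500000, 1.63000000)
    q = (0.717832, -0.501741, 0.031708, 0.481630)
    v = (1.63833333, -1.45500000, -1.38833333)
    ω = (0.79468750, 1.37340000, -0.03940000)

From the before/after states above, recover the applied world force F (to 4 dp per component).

F = (-3.7000, 2.7000, 0.7000)

velocity change Δv = (-0.06166667, 0.04500000, 0.01166667)
F = m·Δv/dt = (-3.7000, 2.7000, 0.7000)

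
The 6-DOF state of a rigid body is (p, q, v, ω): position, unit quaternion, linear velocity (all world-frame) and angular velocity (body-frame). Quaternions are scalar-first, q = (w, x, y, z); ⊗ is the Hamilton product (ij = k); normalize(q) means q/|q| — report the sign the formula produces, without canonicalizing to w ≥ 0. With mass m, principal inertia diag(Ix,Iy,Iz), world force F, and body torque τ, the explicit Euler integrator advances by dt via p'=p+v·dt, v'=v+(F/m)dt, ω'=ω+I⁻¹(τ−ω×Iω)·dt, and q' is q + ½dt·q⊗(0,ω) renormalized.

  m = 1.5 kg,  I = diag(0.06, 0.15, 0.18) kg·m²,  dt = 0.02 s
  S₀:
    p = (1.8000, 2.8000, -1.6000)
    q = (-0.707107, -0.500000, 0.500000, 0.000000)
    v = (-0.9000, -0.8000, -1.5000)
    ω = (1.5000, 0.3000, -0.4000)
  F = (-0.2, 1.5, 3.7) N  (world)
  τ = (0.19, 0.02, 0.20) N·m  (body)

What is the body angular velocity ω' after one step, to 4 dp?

angular accel α = (3.2267, -0.3467, 0.8861)
new body rate ω' = (1.5645, 0.2931, -0.3823)

ω' = (1.5645, 0.2931, -0.3823)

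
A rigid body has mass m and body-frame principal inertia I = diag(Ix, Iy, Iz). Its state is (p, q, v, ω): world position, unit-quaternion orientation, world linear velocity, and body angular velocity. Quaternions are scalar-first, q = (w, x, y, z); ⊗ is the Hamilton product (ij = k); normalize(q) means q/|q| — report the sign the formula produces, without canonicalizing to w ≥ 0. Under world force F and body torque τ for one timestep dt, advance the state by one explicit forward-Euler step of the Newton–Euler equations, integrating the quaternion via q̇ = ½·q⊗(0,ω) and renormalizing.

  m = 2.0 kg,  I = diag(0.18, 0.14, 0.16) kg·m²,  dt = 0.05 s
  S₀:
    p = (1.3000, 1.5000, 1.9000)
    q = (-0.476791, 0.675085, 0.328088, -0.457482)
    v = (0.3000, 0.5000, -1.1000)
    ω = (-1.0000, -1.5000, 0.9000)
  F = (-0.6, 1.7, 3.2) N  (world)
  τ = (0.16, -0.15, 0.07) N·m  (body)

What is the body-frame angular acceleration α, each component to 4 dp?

α = (1.0389, -0.9429, 0.8125)

gyro term ω×Iω = (-0.0270, -0.0180, -0.0600)
α = I⁻¹(τ − ω×Iω) = (1.0389, -0.9429, 0.8125)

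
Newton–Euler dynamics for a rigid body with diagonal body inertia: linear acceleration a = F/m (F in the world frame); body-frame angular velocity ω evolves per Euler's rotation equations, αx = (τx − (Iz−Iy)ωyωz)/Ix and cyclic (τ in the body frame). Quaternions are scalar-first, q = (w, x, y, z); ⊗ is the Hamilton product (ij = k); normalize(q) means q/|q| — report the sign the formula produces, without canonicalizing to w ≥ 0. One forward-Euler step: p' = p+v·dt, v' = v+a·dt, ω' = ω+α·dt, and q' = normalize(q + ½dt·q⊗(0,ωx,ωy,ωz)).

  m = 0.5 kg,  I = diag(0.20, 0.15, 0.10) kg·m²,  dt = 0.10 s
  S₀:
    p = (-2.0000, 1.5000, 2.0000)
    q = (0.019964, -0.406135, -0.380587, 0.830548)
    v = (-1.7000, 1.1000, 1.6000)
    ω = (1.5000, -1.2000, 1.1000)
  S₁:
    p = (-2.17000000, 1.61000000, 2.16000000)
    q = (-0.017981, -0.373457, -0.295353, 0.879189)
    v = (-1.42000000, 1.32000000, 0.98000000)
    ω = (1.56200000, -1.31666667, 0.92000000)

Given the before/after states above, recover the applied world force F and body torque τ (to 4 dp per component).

v₁ − v₀ = (0.28000000, 0.22000000, -0.62000000)
F = m·Δv/dt = (1.4000, 1.1000, -3.1000)
rate change Δω = (0.06200000, -0.11666667, -0.18000000)
gyro term ω₀×Iω₀ = (0.0660, 0.1650, 0.0900)
applied torque τ = (0.1900, -0.0100, -0.0900)

F = (1.4000, 1.1000, -3.1000)
τ = (0.1900, -0.0100, -0.0900)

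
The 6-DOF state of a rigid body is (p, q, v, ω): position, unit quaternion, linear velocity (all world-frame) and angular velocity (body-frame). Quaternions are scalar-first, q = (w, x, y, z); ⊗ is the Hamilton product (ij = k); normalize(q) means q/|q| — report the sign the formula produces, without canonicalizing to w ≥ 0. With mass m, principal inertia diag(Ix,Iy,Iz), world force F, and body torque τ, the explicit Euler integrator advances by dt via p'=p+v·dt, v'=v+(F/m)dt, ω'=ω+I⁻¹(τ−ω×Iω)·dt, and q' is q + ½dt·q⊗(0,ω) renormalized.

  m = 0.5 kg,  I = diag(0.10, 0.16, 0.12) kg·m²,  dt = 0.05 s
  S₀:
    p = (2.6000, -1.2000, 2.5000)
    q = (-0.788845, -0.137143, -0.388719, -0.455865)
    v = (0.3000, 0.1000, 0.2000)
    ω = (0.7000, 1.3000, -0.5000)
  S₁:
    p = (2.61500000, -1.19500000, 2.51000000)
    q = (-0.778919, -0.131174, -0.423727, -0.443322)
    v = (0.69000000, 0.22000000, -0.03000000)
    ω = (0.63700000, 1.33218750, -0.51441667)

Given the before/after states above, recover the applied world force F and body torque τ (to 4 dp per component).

F = (3.9000, 1.2000, -2.3000)
τ = (-0.1000, 0.1100, 0.0200)

v₁ − v₀ = (0.39000000, 0.12000000, -0.23000000)
F = m·Δv/dt = (3.9000, 1.2000, -2.3000)
ω₁ − ω₀ = (-0.06300000, 0.03218750, -0.01441667)
I·α + gyro = (-0.1000, 0.1100, 0.0200)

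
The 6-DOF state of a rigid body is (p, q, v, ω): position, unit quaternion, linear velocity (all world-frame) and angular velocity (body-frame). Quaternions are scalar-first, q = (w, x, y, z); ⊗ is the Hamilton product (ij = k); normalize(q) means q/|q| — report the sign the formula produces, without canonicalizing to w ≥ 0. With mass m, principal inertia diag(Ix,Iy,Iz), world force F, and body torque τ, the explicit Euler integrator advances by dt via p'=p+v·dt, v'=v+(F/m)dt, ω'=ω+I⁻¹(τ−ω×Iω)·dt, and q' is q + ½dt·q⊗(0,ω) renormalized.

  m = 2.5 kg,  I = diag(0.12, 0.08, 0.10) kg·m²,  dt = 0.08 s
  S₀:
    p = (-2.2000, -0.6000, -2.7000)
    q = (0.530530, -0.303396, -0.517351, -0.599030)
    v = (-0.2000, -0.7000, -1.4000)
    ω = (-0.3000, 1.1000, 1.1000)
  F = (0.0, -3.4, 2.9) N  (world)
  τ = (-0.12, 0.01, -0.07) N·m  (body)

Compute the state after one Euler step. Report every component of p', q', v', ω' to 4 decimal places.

p' = (-2.2160, -0.6560, -2.8120)
q' = (0.5749, -0.3056, -0.4725, -0.5941)
v' = (-0.2000, -0.8088, -1.3072)
ω' = (-0.3961, 1.1166, 1.0334)

angular accel α = (-1.2017, 0.2075, -0.8320)
ω + α·dt = (-0.3961, 1.1166, 1.0334)
Hamilton product q⊗(0,ω) = (1.1370003, -0.0693121, 1.0970276, 0.0946421)
q' = normalize(q + ½dt·q⊗(0,ω)) = (0.5749, -0.3056, -0.4725, -0.5941)
linear accel F/m = (0.0000, -1.3600, 1.1600)
p' = p + v·dt = (-2.2160, -0.6560, -2.8120)
new velocity v' = (-0.2000, -0.8088, -1.3072)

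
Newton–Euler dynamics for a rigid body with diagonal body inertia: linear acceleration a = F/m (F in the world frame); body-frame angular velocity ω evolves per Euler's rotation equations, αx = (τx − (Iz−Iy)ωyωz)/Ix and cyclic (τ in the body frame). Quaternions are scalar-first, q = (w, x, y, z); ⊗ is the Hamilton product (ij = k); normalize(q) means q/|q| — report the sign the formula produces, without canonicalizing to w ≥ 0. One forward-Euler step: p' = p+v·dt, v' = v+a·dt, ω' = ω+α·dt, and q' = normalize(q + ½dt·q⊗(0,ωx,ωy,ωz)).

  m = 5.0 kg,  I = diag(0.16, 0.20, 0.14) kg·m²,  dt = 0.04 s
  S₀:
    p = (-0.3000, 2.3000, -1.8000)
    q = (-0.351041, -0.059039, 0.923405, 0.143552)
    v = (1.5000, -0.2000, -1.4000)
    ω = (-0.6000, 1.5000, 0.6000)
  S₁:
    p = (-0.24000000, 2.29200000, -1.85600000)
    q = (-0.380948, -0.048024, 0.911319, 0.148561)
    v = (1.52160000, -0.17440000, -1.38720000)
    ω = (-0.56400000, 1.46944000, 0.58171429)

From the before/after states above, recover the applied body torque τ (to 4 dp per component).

ω₁ − ω₀ = (0.03600000, -0.03056000, -0.01828571)
ω₀×(Iω₀) = (-0.0540, -0.0072, -0.0360)
I·α + gyro = (0.0900, -0.1600, -0.1000)

τ = (0.0900, -0.1600, -0.1000)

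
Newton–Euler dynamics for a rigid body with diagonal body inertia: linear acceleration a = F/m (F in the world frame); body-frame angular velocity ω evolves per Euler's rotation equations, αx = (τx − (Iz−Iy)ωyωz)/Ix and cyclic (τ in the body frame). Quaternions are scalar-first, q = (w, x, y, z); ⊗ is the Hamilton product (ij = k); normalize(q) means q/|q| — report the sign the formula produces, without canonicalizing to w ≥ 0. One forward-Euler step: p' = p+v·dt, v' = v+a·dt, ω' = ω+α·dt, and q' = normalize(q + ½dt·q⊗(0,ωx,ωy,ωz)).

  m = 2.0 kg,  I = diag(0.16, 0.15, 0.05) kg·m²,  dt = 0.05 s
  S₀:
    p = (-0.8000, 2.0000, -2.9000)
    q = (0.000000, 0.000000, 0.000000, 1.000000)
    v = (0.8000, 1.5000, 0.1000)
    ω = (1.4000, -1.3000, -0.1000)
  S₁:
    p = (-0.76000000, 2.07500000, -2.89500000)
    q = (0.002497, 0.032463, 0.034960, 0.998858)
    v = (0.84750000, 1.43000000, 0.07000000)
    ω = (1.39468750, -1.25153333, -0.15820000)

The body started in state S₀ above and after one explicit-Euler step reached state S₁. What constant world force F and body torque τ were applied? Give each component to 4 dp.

velocity change Δv = (0.04750000, -0.07000000, -0.03000000)
F = m·Δv/dt = (1.9000, -2.8000, -1.2000)
ω₁ − ω₀ = (-0.00531250, 0.04846667, -0.05820000)
gyro term ω₀×Iω₀ = (-0.0130, -0.0154, 0.0182)
I·α + gyro = (-0.0300, 0.1300, -0.0400)

F = (1.9000, -2.8000, -1.2000)
τ = (-0.0300, 0.1300, -0.0400)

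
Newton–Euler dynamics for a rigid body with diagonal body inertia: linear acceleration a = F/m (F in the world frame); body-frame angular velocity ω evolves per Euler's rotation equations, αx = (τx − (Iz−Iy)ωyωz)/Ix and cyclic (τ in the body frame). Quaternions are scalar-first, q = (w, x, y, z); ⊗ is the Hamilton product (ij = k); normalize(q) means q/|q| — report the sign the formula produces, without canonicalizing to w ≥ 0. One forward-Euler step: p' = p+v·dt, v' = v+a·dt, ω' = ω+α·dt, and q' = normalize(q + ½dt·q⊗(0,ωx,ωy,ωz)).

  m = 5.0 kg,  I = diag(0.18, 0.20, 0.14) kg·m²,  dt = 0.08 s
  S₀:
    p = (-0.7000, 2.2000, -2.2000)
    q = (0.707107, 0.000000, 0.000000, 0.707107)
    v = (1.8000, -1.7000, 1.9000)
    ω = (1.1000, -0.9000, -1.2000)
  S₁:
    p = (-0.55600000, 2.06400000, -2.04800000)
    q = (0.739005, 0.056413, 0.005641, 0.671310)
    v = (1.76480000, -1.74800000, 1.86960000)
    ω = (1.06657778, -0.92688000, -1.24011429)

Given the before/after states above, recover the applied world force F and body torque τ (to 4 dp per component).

F = (-2.2000, -3.0000, -1.9000)
τ = (-0.1400, -0.1200, -0.0900)

ω₁ − ω₀ = (-0.03342222, -0.02688000, -0.04011429)
τ = I·(Δω/dt) + ω₀×(Iω₀) = (-0.1400, -0.1200, -0.0900)
velocity change Δv = (-0.03520000, -0.04800000, -0.03040000)
F = m·Δv/dt = (-2.2000, -3.0000, -1.9000)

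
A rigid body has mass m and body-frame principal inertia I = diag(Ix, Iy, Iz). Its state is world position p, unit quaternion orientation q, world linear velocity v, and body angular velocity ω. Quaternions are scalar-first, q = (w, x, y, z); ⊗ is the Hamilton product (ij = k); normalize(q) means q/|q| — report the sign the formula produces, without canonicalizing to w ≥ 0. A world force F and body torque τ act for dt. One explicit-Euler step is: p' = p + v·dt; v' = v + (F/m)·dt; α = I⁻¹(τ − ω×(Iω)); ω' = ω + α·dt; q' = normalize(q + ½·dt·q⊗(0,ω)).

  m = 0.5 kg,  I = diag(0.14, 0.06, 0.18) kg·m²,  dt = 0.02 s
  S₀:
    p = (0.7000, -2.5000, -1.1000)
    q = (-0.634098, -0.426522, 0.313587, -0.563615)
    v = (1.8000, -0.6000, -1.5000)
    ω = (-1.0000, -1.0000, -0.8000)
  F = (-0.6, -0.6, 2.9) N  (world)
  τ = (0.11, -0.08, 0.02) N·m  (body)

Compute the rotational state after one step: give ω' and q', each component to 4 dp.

ω' = (-0.9980, -1.0160, -0.7889)
q' = (-0.6397, -0.4283, 0.3221, -0.5511)

(τ − ω×Iω)/I = (0.1000, -0.8000, 0.5556)
ω' = ω + α·dt = (-0.9980, -1.0160, -0.7889)
2q̇ = q⊗(0,ω) = (-0.5638270, -0.1803866, 0.8564954, 1.2473874)
q' = normalize(q + ½dt·q⊗(0,ω)) = (-0.6397, -0.4283, 0.3221, -0.5511)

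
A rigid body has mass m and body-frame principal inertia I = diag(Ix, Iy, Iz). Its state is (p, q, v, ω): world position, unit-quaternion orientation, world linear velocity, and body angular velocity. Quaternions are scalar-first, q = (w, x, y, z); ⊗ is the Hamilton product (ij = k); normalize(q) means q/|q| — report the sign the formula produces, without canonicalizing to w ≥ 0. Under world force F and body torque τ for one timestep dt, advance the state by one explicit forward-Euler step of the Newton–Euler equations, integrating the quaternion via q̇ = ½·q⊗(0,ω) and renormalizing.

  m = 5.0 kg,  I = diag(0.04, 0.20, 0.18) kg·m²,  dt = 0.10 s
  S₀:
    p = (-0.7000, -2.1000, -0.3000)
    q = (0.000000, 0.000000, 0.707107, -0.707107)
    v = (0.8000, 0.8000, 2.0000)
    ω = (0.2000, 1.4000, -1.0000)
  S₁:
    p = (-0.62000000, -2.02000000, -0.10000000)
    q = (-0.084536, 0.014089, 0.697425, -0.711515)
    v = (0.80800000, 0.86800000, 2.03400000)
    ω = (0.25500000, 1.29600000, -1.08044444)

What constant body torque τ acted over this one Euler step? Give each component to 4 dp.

τ = (0.0500, -0.1800, -0.1000)

ω₁ − ω₀ = (0.05500000, -0.10400000, -0.08044444)
applied torque τ = (0.0500, -0.1800, -0.1000)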